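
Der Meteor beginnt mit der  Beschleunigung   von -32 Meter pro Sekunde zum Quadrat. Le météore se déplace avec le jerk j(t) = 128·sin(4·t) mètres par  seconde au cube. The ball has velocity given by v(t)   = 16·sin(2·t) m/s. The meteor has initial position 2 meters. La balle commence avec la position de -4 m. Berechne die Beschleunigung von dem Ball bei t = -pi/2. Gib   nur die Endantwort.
a(-pi/2) = -32.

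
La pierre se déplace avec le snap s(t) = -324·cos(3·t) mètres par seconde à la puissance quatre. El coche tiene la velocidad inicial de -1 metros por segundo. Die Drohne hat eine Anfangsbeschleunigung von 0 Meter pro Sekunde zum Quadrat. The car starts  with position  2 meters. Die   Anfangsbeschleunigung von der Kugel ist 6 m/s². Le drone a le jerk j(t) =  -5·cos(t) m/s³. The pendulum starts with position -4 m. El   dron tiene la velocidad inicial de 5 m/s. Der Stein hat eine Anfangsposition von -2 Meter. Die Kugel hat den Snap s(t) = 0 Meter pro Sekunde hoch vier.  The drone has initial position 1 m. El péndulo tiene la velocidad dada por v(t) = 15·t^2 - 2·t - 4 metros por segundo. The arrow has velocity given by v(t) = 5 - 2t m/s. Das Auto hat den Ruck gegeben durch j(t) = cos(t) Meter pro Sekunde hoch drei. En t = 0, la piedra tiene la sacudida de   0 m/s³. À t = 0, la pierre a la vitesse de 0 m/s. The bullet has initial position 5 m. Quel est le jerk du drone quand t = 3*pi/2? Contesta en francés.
En utilisant j(t) = -5·cos(t) et en substituant t = 3*pi/2, nous trouvons j = 0.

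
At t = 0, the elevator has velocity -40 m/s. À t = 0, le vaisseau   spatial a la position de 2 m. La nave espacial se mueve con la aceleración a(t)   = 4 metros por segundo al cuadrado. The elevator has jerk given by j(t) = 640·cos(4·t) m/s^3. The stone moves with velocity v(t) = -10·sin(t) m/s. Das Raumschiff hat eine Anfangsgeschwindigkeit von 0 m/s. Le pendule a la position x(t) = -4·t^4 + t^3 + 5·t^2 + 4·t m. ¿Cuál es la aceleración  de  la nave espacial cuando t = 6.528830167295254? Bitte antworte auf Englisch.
Using a(t) = 4 and substituting t = 6.528830167295254, we find a = 4.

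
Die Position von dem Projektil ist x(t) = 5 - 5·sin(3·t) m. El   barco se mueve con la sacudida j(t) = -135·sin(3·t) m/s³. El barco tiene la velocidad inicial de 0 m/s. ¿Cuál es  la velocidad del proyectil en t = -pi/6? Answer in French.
Nous devons dériver notre équation de la position x(t) = 5 - 5·sin(3·t) 1 fois. En prenant d/dt de x(t), nous trouvons v(t) = -15·cos(3·t). Nous avons la vitesse v(t) = -15·cos(3·t). En substituant t = -pi/6: v(-pi/6) = 0.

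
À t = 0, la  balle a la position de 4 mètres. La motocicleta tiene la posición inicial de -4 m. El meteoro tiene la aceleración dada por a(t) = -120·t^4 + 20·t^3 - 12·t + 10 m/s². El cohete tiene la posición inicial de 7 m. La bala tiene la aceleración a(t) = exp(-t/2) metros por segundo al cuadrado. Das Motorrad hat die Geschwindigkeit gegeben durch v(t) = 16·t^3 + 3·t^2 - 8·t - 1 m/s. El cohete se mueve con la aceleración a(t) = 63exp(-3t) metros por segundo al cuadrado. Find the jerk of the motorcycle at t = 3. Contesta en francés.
Nous devons dériver notre équation de la vitesse v(t) = 16·t^3 + 3·t^2 - 8·t - 1 2 fois. En dérivant la vitesse, nous obtenons l'accélération: a(t) = 48·t^2 + 6·t - 8. En prenant d/dt de a(t), nous trouvons j(t) = 96·t + 6. Nous avons le jerk j(t) = 96·t + 6. En substituant t = 3: j(3) = 294.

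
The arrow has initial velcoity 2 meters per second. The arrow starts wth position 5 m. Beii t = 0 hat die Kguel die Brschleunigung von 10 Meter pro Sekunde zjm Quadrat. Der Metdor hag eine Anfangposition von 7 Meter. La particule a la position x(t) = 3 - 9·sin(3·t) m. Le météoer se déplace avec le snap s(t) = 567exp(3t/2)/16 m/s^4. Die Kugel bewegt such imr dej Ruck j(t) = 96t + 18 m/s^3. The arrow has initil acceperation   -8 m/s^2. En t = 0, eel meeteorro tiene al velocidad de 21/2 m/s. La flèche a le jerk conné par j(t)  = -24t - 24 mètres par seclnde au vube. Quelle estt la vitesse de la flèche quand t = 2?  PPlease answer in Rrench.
Nous devons intégrer notre équation du jerk j(t) = -24·t - 24 2 fois. L'intégrale du jerk, avec a(0) = -8, donne l'accélération: a(t) = -12·t^2 - 24·t - 8. L'intégrale de l'accélération, avec v(0) = 2, donne la vitesse: v(t) = -4·t^3 - 12·t^2 - 8·t + 2. Nous avons la vitesse v(t) = -4·t^3 - 12·t^2 - 8·t + 2. En substituant t = 2: v(2) = -94.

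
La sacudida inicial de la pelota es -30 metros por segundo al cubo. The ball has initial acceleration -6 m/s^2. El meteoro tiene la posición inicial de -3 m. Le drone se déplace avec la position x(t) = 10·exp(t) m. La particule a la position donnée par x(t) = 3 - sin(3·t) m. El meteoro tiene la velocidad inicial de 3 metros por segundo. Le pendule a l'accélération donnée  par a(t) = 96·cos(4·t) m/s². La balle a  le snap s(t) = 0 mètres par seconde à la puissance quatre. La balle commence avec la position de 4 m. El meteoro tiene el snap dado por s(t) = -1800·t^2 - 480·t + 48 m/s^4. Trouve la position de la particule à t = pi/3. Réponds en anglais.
We have position x(t) = 3 - sin(3·t). Substituting t = pi/3: x(pi/3) = 3.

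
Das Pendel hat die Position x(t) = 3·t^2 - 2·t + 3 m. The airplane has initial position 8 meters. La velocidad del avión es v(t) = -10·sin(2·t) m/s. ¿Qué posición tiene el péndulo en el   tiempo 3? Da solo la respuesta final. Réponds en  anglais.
At t = 3, x = 24.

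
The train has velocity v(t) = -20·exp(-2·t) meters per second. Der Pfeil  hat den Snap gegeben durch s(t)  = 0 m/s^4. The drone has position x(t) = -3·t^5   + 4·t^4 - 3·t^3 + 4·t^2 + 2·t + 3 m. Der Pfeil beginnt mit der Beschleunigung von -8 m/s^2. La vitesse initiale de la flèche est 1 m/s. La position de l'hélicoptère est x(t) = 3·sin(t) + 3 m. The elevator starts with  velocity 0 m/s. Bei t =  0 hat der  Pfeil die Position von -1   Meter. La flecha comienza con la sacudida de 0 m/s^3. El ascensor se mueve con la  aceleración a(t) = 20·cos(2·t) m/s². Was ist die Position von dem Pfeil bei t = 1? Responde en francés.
En partant du snap s(t) = 0, nous prenons 4 primitives. En prenant ∫s(t)dt et en appliquant j(0) = 0, nous trouvons j(t) = 0. L'intégrale du jerk est l'accélération. En utilisant a(0) = -8, nous obtenons a(t) = -8. En prenant ∫a(t)dt et en appliquant v(0) = 1, nous trouvons v(t) = 1 - 8·t. En prenant ∫v(t)dt et en appliquant x(0) = -1, nous trouvons x(t) = -4·t^2 + t - 1. De l'équation de la position x(t) = -4·t^2 + t - 1, nous substituons t = 1 pour obtenir x = -4.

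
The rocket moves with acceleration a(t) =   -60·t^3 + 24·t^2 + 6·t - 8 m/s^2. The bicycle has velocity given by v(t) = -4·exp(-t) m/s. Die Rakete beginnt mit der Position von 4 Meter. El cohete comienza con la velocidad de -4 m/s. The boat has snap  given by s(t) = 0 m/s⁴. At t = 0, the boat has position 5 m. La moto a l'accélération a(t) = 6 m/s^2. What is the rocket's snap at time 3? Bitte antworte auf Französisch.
En partant de l'accélération a(t) = -60·t^3 + 24·t^2 + 6·t - 8, nous prenons 2 dérivées. En prenant d/dt de a(t), nous trouvons j(t) = -180·t^2 + 48·t + 6. La dérivée du jerk donne le snap: s(t) = 48 - 360·t. Nous avons le snap s(t) = 48 - 360·t. En substituant t = 3: s(3) = -1032.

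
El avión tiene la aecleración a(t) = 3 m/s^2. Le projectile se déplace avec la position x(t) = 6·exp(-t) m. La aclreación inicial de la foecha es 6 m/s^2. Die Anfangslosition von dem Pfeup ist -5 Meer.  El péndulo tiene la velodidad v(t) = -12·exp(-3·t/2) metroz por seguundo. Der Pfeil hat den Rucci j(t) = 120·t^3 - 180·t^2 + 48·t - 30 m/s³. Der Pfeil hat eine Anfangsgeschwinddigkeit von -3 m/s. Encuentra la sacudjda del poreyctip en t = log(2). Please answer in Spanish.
Partiendo de la posición x(t) = 6·exp(-t), tomamos 3 derivadas. La derivada de la posición da la velocidad: v(t) = -6·exp(-t). La derivada de la velocidad da la aceleración: a(t) = 6·exp(-t). La derivada de la aceleración da la sacudida: j(t) = -6·exp(-t). Tenemos la sacudida j(t) = -6·exp(-t). Sustituyendo t = log(2): j(log(2)) = -3.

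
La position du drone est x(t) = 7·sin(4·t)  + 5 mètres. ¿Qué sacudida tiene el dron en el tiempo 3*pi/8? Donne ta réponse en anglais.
Starting from position x(t) = 7·sin(4·t) + 5, we take 3 derivatives. Taking d/dt of x(t), we find v(t) = 28·cos(4·t). Differentiating velocity, we get acceleration: a(t) = -112·sin(4·t). The derivative of acceleration gives jerk: j(t) = -448·cos(4·t). Using j(t) = -448·cos(4·t) and substituting t = 3*pi/8, we find j = 0.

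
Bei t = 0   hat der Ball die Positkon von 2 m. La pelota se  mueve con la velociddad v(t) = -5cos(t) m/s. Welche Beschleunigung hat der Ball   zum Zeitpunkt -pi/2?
Wir müssen unsere Gleichung für die Geschwindigkeit v(t) = -5·cos(t) 1-mal ableiten. Durch Ableiten von der Geschwindigkeit erhalten wir die Beschleunigung: a(t) = 5·sin(t). Wir haben die Beschleunigung a(t) = 5·sin(t). Durch Einsetzen von t = -pi/2: a(-pi/2) = -5.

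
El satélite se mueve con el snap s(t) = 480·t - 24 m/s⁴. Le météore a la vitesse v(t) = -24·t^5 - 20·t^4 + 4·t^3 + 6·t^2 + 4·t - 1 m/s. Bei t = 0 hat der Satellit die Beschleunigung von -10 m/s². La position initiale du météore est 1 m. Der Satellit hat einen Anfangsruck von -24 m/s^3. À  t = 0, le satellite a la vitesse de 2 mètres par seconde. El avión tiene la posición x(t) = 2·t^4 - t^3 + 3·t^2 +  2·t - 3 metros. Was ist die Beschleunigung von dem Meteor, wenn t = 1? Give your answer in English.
To solve this, we need to take 1 derivative of our velocity equation v(t) = -24·t^5 - 20·t^4 + 4·t^3 + 6·t^2 + 4·t - 1. Differentiating velocity, we get acceleration: a(t) = -120·t^4 - 80·t^3 + 12·t^2 + 12·t + 4. We have acceleration a(t) = -120·t^4 - 80·t^3 + 12·t^2 + 12·t + 4. Substituting t = 1: a(1) = -172.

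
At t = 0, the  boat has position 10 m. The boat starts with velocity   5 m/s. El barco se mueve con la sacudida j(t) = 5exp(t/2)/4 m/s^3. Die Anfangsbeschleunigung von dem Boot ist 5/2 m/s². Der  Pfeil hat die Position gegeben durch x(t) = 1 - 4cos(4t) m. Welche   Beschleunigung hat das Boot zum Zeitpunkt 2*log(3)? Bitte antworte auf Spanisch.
Para resolver esto, necesitamos tomar 1 integral de nuestra ecuación de la sacudida j(t) = 5·exp(t/2)/4. Integrando la sacudida y usando la condición inicial a(0) = 5/2, obtenemos a(t) = 5·exp(t/2)/2. Tenemos la aceleración a(t) = 5·exp(t/2)/2. Sustituyendo t = 2*log(3): a(2*log(3)) = 15/2.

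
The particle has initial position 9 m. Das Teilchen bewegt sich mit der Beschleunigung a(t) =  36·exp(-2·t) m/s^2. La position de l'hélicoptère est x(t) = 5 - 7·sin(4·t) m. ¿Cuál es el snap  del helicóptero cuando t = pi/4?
Para resolver esto, necesitamos tomar 4 derivadas de nuestra ecuación de la posición x(t) = 5 - 7·sin(4·t). Derivando la posición, obtenemos la velocidad: v(t) = -28·cos(4·t). Tomando d/dt de v(t), encontramos a(t) = 112·sin(4·t). Derivando la aceleración, obtenemos la sacudida: j(t) = 448·cos(4·t). La derivada de la sacudida da el snap: s(t) = -1792·sin(4·t). Usando s(t) = -1792·sin(4·t) y sustituyendo t = pi/4, encontramos s = 0.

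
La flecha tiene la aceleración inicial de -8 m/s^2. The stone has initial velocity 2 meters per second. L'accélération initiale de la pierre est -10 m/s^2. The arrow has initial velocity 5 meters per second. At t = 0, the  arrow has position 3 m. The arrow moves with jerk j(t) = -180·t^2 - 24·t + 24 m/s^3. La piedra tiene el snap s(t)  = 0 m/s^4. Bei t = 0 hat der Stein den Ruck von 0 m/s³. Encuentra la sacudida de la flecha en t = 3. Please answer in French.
En utilisant j(t) = -180·t^2 - 24·t + 24 et en substituant t = 3, nous trouvons j = -1668.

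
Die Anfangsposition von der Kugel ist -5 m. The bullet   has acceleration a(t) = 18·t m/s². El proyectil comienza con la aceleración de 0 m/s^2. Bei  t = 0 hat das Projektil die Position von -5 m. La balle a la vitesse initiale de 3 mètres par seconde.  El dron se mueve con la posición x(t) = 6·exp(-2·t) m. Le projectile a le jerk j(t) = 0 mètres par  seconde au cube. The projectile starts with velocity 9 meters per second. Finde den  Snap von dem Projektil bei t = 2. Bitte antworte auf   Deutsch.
Um dies zu lösen, müssen wir 1 Ableitung unserer Gleichung für den Ruck j(t) = 0 nehmen. Durch Ableiten von dem Ruck erhalten wir den Snap: s(t) = 0. Wir haben den Snap s(t) = 0. Durch Einsetzen von t = 2: s(2) = 0.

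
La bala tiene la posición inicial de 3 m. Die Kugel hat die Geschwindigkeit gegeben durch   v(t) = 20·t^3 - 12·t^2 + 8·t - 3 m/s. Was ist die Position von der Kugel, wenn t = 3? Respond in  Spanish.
Partiendo de la velocidad v(t) = 20·t^3 - 12·t^2 + 8·t - 3, tomamos 1 antiderivada. La integral de la velocidad es la posición. Usando x(0) = 3, obtenemos x(t) = 5·t^4 - 4·t^3 + 4·t^2 - 3·t + 3. Tenemos la posición x(t) = 5·t^4 - 4·t^3 + 4·t^2 - 3·t + 3. Sustituyendo t = 3: x(3) = 327.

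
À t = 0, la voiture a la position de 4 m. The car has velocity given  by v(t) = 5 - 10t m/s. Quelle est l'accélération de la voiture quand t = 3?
Nous devons dériver notre équation de la vitesse v(t) = 5 - 10·t 1 fois. En prenant d/dt de v(t), nous trouvons a(t) = -10. De l'équation de l'accélération a(t) = -10, nous substituons t = 3 pour obtenir a = -10.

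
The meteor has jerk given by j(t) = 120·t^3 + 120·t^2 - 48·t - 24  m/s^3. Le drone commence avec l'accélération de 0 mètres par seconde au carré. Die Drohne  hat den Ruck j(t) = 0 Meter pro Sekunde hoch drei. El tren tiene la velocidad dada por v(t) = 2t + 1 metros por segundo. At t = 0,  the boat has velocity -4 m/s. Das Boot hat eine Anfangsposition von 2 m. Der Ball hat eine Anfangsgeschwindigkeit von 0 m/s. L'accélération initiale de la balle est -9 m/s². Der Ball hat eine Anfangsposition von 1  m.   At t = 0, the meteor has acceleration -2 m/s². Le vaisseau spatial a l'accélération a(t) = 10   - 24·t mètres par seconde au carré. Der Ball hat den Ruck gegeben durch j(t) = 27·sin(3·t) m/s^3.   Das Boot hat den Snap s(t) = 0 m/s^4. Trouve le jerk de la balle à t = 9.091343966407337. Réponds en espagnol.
De la ecuación de la sacudida j(t) = 27·sin(3·t), sustituimos t = 9.091343966407337 para obtener j = 22.7241209320576.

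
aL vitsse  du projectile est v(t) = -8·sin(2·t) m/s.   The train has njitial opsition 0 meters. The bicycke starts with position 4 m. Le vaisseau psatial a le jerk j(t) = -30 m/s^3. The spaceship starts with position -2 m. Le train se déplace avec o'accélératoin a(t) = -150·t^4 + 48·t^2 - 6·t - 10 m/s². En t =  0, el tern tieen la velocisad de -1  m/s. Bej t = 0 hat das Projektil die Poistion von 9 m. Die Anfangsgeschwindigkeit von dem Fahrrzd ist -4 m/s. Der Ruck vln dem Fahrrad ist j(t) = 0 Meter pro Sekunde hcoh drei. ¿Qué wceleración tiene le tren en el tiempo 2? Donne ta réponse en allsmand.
Mit a(t) = -150·t^4 + 48·t^2 - 6·t - 10 und Einsetzen von t = 2, finden wir a = -2230.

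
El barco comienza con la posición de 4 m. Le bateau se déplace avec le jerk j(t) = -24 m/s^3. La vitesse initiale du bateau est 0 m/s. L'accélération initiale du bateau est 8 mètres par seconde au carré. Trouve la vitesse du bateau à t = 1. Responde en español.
Partiendo de la sacudida j(t) = -24, tomamos 2 integrales. Tomando ∫j(t)dt y aplicando a(0) = 8, encontramos a(t) = 8 - 24·t. Tomando ∫a(t)dt y aplicando v(0) = 0, encontramos v(t) = 4·t·(2 - 3·t). De la ecuación de la velocidad v(t) = 4·t·(2 - 3·t), sustituimos t = 1 para obtener v = -4.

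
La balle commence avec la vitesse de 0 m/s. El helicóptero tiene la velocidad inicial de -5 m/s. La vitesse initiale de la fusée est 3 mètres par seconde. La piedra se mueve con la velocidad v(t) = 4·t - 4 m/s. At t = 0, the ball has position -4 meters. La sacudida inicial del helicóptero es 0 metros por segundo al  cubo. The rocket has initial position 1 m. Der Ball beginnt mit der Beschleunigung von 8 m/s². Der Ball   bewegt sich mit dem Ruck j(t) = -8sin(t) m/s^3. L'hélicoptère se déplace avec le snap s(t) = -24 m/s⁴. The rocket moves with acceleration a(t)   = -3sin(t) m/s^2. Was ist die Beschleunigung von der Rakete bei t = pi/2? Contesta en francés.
En utilisant a(t) = -3·sin(t) et en substituant t = pi/2, nous trouvons a = -3.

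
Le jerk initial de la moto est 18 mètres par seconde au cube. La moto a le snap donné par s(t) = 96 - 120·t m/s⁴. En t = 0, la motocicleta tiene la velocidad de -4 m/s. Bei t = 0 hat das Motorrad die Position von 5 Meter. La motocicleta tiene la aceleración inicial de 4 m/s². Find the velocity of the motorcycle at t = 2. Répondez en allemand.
Wir müssen die Stammfunktion unserer Gleichung für den Snap s(t) = 96 - 120·t 3-mal finden. Mit ∫s(t)dt und Anwendung von j(0) = 18, finden wir j(t) = -60·t^2 + 96·t + 18. Die Stammfunktion von dem Ruck, mit a(0) = 4, ergibt die Beschleunigung: a(t) = -20·t^3 + 48·t^2 + 18·t + 4. Mit ∫a(t)dt und Anwendung von v(0) = -4, finden wir v(t) = -5·t^4 + 16·t^3 + 9·t^2 + 4·t - 4. Wir haben die Geschwindigkeit v(t) = -5·t^4 + 16·t^3 + 9·t^2 + 4·t - 4. Durch Einsetzen von t = 2: v(2) = 88.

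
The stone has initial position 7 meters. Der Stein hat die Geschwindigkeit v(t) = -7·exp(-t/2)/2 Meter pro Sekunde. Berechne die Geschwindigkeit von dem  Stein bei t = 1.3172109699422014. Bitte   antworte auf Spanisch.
Usando v(t) = -7·exp(-t/2)/2 y sustituyendo t = 1.3172109699422014, encontramos v = -1.81150407981285.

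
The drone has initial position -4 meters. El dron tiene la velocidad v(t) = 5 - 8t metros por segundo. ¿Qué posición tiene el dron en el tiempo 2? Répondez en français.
Nous devons trouver l'intégrale de notre équation de la vitesse v(t) = 5 - 8·t 1 fois. En intégrant la vitesse et en utilisant la condition initiale x(0) = -4, nous obtenons x(t) = -4·t^2 + 5·t - 4. En utilisant x(t) = -4·t^2 + 5·t - 4 et en substituant t = 2, nous trouvons x = -10.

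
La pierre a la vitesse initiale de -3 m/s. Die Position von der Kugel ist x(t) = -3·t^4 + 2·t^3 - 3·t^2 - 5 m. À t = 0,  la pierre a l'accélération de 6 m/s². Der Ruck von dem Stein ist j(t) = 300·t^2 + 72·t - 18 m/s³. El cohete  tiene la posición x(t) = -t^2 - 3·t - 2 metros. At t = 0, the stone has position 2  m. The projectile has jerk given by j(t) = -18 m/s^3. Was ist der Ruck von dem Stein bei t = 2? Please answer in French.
Nous avons le jerk j(t) = 300·t^2 + 72·t - 18. En substituant t = 2: j(2) = 1326.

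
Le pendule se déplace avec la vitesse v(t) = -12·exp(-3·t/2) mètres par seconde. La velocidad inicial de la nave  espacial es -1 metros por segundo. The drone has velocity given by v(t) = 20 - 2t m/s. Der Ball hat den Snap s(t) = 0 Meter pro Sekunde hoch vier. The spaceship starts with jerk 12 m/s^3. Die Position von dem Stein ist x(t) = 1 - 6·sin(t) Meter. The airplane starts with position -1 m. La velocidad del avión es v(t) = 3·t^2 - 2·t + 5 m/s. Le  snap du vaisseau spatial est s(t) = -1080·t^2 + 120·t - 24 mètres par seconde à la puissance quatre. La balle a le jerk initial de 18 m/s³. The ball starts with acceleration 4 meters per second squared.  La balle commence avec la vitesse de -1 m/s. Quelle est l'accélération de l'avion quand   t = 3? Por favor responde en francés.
Pour résoudre ceci, nous devons prendre 1 dérivée de notre équation de la vitesse v(t) = 3·t^2 - 2·t + 5. En prenant d/dt de v(t), nous trouvons a(t) = 6·t - 2. De l'équation de l'accélération a(t) = 6·t - 2, nous substituons t = 3 pour obtenir a = 16.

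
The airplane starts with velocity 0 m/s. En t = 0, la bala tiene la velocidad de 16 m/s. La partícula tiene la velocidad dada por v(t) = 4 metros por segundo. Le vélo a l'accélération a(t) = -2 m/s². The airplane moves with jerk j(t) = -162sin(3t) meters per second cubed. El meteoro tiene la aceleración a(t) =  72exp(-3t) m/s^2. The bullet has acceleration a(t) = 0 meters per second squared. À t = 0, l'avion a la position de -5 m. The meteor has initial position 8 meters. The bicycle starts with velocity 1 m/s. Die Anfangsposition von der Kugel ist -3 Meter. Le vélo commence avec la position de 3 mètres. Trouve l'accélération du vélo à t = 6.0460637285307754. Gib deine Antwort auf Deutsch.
Wir haben die Beschleunigung a(t) = -2. Durch Einsetzen von t = 6.0460637285307754: a(6.0460637285307754) = -2.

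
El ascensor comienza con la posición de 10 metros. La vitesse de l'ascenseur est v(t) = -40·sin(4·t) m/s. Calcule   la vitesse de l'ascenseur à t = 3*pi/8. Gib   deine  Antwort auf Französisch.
Nous avons la vitesse v(t) = -40·sin(4·t). En substituant t = 3*pi/8: v(3*pi/8) = 40.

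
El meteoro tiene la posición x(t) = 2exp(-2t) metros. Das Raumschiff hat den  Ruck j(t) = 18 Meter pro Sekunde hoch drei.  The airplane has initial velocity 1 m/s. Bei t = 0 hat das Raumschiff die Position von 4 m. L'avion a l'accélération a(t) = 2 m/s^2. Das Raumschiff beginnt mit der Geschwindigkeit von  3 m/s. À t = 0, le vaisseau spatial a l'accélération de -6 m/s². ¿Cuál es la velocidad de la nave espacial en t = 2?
Necesitamos integrar nuestra ecuación de la sacudida j(t) = 18 2 veces. La antiderivada de la sacudida es la aceleración. Usando a(0) = -6, obtenemos a(t) = 18·t - 6. La integral de la aceleración es la velocidad. Usando v(0) = 3, obtenemos v(t) = 9·t^2 - 6·t + 3. De la ecuación de la velocidad v(t) = 9·t^2 - 6·t + 3, sustituimos t = 2 para obtener v = 27.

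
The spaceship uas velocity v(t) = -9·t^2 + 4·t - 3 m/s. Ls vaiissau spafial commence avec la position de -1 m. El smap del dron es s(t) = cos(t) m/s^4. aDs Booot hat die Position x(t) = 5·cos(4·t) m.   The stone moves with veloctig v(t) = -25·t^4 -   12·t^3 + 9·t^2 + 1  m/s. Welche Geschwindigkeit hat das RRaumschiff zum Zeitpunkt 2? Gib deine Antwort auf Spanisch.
Tenemos la velocidad v(t) = -9·t^2 + 4·t - 3. Sustituyendo t = 2: v(2) = -31.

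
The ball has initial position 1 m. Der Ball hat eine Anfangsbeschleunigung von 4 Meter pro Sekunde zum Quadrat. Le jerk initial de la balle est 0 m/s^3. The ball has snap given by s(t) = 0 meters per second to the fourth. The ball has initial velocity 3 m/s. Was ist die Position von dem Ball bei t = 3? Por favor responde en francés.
Nous devons intégrer notre équation du snap s(t) = 0 4 fois. La primitive du snap est le jerk. En utilisant j(0) = 0, nous obtenons j(t) = 0. La primitive du jerk, avec a(0) = 4, donne l'accélération: a(t) = 4. En intégrant l'accélération et en utilisant la condition initiale v(0) = 3, nous obtenons v(t) = 4·t + 3. En prenant ∫v(t)dt et en appliquant x(0) = 1, nous trouvons x(t) = 2·t^2 + 3·t + 1. En utilisant x(t) = 2·t^2 + 3·t + 1 et en substituant t = 3, nous trouvons x = 28.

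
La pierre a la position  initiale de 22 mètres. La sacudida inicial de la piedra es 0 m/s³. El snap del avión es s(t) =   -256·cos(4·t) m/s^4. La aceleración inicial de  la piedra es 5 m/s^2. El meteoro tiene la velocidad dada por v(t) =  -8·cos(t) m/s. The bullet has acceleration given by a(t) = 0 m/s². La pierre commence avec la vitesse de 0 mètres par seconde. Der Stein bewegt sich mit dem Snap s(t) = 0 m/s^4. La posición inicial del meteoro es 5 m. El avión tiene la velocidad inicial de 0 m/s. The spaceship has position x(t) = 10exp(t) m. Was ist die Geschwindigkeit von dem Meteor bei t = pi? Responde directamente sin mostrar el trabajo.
Bei t = pi, v = 8.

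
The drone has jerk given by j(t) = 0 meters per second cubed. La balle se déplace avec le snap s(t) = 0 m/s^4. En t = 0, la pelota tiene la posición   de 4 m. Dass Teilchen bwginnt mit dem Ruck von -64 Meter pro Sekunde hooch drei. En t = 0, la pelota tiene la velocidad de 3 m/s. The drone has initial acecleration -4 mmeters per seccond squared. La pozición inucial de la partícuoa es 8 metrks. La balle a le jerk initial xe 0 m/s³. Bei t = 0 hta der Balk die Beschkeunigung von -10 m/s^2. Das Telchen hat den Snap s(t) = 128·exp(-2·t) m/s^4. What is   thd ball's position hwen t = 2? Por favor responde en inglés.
To find the answer, we compute 4 antiderivatives of s(t) = 0. Integrating snap and using the initial condition j(0) = 0, we get j(t) = 0. Integrating jerk and using the initial condition a(0) = -10, we get a(t) = -10. Integrating acceleration and using the initial condition v(0) = 3, we get v(t) = 3 - 10·t. The integral of velocity, with x(0) = 4, gives position: x(t) = -5·t^2 + 3·t + 4. We have position x(t) = -5·t^2 + 3·t + 4. Substituting t = 2: x(2) = -10.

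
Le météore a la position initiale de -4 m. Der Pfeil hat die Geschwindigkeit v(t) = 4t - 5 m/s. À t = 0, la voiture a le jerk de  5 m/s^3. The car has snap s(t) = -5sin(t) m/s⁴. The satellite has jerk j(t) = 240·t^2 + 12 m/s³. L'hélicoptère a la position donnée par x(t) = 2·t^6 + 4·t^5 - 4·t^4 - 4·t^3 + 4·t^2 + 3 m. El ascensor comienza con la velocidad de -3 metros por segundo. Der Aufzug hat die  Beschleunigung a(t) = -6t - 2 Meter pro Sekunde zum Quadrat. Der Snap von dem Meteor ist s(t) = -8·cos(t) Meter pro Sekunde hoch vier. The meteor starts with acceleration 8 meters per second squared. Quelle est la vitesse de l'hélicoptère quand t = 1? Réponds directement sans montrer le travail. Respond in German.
Die Antwort ist 12.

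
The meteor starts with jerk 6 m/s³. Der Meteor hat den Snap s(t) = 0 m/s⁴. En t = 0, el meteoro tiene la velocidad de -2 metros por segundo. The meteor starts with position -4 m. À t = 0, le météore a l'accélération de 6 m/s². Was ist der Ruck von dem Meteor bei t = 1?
Um dies zu lösen, müssen wir 1 Stammfunktion unserer Gleichung für den Snap s(t) = 0 finden. Mit ∫s(t)dt und Anwendung von j(0) = 6, finden wir j(t) = 6. Wir haben den Ruck j(t) = 6. Durch Einsetzen von t = 1: j(1) = 6.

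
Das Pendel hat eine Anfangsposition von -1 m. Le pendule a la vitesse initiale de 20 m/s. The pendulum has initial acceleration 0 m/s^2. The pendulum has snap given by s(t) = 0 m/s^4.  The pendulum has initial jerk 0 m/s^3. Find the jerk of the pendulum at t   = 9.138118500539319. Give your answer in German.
Ausgehend von dem Snap s(t) = 0, nehmen wir 1 Integral. Mit ∫s(t)dt und Anwendung von j(0) = 0, finden wir j(t) = 0. Wir haben den Ruck j(t) = 0. Durch Einsetzen von t = 9.138118500539319: j(9.138118500539319) = 0.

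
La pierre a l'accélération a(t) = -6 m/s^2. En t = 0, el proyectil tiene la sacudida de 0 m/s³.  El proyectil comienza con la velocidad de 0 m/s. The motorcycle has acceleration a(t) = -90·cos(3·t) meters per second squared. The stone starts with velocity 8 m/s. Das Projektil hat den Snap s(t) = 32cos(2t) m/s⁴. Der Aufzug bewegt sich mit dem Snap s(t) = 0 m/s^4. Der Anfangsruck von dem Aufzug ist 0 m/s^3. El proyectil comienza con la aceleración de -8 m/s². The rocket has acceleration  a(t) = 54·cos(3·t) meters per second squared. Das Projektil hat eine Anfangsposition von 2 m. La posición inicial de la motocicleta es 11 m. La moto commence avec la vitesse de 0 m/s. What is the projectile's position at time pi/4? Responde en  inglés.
To solve this, we need to take 4 integrals of our snap equation s(t) = 32·cos(2·t). The integral of snap, with j(0) = 0, gives jerk: j(t) = 16·sin(2·t). Taking ∫j(t)dt and applying a(0) = -8, we find a(t) = -8·cos(2·t). Taking ∫a(t)dt and applying v(0) = 0, we find v(t) = -4·sin(2·t). Integrating velocity and using the initial condition x(0) = 2, we get x(t) = 2·cos(2·t). From the given position equation x(t) = 2·cos(2·t), we substitute t = pi/4 to get x = 0.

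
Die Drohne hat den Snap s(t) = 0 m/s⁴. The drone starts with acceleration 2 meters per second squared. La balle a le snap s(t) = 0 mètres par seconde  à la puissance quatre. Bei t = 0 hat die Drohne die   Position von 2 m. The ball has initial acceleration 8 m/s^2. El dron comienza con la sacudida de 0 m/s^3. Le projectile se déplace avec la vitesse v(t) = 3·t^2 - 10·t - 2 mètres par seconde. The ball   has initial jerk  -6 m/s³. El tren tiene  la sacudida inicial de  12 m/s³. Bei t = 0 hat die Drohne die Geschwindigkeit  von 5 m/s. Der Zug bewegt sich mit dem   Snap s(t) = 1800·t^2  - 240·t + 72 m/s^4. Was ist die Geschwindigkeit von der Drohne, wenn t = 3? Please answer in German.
Ausgehend von dem Snap s(t) = 0, nehmen wir 3 Stammfunktionen. Das Integral von dem Snap ist der Ruck. Mit j(0) = 0 erhalten wir j(t) = 0. Das Integral von dem Ruck, mit a(0) = 2, ergibt die Beschleunigung: a(t) = 2. Das Integral von der Beschleunigung, mit v(0) = 5, ergibt die Geschwindigkeit: v(t) = 2·t + 5. Aus der Gleichung für die Geschwindigkeit v(t) = 2·t + 5, setzen wir t = 3 ein und erhalten v = 11.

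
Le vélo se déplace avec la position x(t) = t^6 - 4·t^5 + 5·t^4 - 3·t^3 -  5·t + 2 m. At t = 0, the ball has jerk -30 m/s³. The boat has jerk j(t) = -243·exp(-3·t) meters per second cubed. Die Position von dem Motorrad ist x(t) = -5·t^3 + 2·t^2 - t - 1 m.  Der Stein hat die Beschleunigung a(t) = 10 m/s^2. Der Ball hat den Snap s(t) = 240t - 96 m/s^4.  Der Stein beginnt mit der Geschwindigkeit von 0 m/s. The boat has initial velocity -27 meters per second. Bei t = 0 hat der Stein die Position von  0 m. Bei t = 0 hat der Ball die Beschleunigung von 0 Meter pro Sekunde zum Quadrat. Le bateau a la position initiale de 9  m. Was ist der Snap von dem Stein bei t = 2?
Ausgehend von der Beschleunigung a(t) = 10, nehmen wir 2 Ableitungen. Die Ableitung von der Beschleunigung ergibt den Ruck: j(t) = 0. Mit d/dt von j(t) finden wir s(t) = 0. Wir haben den Snap s(t) = 0. Durch Einsetzen von t = 2: s(2) = 0.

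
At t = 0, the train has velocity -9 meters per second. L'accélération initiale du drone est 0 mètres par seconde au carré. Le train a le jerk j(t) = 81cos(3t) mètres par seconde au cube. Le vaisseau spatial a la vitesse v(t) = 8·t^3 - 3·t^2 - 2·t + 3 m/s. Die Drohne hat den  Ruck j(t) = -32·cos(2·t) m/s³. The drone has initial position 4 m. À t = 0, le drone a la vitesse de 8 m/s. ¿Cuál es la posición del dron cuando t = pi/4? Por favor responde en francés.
Nous devons intégrer notre équation du jerk j(t) = -32·cos(2·t) 3 fois. En intégrant le jerk et en utilisant la condition initiale a(0) = 0, nous obtenons a(t) = -16·sin(2·t). La primitive de l'accélération est la vitesse. En utilisant v(0) = 8, nous obtenons v(t) = 8·cos(2·t). L'intégrale de la vitesse est la position. En utilisant x(0) = 4, nous obtenons x(t) = 4·sin(2·t) + 4. De l'équation de la position x(t) = 4·sin(2·t) + 4, nous substituons t = pi/4 pour obtenir x = 8.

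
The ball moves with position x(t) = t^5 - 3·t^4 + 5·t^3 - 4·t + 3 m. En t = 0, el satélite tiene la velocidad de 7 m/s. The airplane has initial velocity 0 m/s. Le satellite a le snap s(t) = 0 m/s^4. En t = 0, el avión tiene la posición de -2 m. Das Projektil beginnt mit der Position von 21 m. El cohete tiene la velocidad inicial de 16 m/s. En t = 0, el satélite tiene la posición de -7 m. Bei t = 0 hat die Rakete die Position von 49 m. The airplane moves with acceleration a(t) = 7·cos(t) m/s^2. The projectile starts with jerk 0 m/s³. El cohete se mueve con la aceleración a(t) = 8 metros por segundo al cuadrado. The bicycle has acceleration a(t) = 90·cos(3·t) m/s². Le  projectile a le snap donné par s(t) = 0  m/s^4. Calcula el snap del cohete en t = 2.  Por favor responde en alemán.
Ausgehend von der Beschleunigung a(t) = 8, nehmen wir 2 Ableitungen. Die Ableitung von der Beschleunigung ergibt den Ruck: j(t) = 0. Die Ableitung von dem Ruck ergibt den Snap: s(t) = 0. Wir haben den Snap s(t) = 0. Durch Einsetzen von t = 2: s(2) = 0.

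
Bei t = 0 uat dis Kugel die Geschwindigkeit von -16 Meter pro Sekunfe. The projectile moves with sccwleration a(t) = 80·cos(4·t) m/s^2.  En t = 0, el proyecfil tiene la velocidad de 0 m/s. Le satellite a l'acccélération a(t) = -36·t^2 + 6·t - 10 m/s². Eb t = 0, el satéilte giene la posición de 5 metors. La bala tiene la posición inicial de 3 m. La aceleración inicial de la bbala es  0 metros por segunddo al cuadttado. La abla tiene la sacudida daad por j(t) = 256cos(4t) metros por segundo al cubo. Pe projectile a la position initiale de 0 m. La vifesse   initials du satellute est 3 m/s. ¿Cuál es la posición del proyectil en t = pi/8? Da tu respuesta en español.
Debemos encontrar la integral de nuestra ecuación de la aceleración a(t) = 80·cos(4·t) 2 veces. Integrando la aceleración y usando la condición inicial v(0) = 0, obtenemos v(t) = 20·sin(4·t). Tomando ∫v(t)dt y aplicando x(0) = 0, encontramos x(t) = 5 - 5·cos(4·t). De la ecuación de la posición x(t) = 5 - 5·cos(4·t), sustituimos t = pi/8 para obtener x = 5.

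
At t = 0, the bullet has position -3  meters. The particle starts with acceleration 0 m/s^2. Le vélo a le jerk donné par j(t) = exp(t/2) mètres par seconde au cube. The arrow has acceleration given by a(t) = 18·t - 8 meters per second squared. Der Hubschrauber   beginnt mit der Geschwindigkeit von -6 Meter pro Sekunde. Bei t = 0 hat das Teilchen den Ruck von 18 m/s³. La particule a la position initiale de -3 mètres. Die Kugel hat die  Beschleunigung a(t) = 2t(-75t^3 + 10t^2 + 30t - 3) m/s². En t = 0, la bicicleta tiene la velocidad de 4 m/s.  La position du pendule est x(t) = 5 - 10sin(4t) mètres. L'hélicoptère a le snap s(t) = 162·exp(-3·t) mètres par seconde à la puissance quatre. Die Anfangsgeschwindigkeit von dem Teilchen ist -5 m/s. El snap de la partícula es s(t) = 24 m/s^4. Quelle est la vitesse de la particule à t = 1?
Nous devons trouver la primitive de notre équation du snap s(t) = 24 3 fois. La primitive du snap, avec j(0) = 18, donne le jerk: j(t) = 24·t + 18. En intégrant le jerk et en utilisant la condition initiale a(0) = 0, nous obtenons a(t) = 6·t·(2·t + 3). En prenant ∫a(t)dt et en appliquant v(0) = -5, nous trouvons v(t) = 4·t^3 + 9·t^2 - 5. En utilisant v(t) = 4·t^3 + 9·t^2 - 5 et en substituant t = 1, nous trouvons v = 8.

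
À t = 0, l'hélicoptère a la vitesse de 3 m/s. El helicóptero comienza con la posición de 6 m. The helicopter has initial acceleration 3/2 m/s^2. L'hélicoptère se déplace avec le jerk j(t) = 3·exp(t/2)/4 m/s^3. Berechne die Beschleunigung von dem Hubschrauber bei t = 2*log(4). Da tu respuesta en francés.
Nous devons trouver la primitive de notre équation du jerk j(t) = 3·exp(t/2)/4 1 fois. La primitive du jerk, avec a(0) = 3/2, donne l'accélération: a(t) = 3·exp(t/2)/2. De l'équation de l'accélération a(t) = 3·exp(t/2)/2, nous substituons t = 2*log(4) pour obtenir a = 6.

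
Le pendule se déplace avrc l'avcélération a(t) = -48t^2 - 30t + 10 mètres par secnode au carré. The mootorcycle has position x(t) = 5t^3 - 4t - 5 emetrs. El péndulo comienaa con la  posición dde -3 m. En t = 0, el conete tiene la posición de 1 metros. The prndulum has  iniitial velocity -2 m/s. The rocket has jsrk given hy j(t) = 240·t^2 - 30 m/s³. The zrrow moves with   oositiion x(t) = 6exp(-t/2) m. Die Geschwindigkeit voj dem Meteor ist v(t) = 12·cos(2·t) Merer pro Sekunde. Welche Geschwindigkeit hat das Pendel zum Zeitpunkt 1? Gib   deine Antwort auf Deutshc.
Ausgehend von der Beschleunigung a(t) = -48·t^2 - 30·t + 10, nehmen wir 1 Integral. Durch Integration von der Beschleunigung und Verwendung der Anfangsbedingung v(0) = -2, erhalten wir v(t) = -16·t^3 - 15·t^2 + 10·t - 2. Wir haben die Geschwindigkeit v(t) = -16·t^3 - 15·t^2 + 10·t - 2. Durch Einsetzen von t = 1: v(1) = -23.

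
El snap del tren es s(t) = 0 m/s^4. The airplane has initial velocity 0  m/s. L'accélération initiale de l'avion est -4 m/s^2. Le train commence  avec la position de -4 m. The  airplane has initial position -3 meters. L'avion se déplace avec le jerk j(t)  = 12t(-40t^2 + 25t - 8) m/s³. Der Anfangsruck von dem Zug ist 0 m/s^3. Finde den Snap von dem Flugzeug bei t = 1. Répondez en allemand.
Um dies zu lösen, müssen wir 1 Ableitung unserer Gleichung für den Ruck j(t) = 12·t·(-40·t^2 + 25·t - 8) nehmen. Die Ableitung von dem Ruck ergibt den Snap: s(t) = -480·t^2 + 12·t·(25 - 80·t) + 300·t - 96. Aus der Gleichung für den Snap s(t) = -480·t^2 + 12·t·(25 - 80·t) + 300·t - 96, setzen wir t = 1 ein und erhalten s = -936.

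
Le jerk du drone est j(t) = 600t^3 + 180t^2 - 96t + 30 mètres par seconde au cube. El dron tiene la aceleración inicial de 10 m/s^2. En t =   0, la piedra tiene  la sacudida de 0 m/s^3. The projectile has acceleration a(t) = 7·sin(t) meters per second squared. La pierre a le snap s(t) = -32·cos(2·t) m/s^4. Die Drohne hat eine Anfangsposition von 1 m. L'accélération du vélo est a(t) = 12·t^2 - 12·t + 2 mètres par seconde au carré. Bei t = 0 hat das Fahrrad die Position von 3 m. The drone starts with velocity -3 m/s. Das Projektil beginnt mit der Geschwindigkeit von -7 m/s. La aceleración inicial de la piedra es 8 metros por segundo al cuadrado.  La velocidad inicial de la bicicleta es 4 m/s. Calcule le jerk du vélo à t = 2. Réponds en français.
Pour résoudre ceci, nous devons prendre 1 dérivée de notre équation de l'accélération a(t) = 12·t^2 - 12·t + 2. La dérivée de l'accélération donne le jerk: j(t) = 24·t - 12. De l'équation du jerk j(t) = 24·t - 12, nous substituons t = 2 pour obtenir j = 36.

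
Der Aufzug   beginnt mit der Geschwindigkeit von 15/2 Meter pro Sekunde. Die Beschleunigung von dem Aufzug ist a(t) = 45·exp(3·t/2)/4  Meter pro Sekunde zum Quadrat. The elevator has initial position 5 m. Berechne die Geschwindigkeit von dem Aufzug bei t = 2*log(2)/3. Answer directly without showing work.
Bei t = 2*log(2)/3, v = 15.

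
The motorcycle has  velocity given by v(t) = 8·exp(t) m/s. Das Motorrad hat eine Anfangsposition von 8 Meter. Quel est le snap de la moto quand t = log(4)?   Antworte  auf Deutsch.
Wir müssen unsere Gleichung für die Geschwindigkeit v(t) = 8·exp(t) 3-mal ableiten. Mit d/dt von v(t) finden wir a(t) = 8·exp(t). Durch Ableiten von der Beschleunigung erhalten wir den Ruck: j(t) = 8·exp(t). Die Ableitung von dem Ruck ergibt den Snap: s(t) = 8·exp(t). Mit s(t) = 8·exp(t) und Einsetzen von t = log(4), finden wir s = 32.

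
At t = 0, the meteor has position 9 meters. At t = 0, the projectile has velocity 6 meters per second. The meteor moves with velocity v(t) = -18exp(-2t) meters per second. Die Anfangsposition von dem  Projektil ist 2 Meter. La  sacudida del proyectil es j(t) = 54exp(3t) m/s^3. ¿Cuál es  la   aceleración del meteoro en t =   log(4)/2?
Para resolver esto, necesitamos tomar 1 derivada de nuestra ecuación de la velocidad v(t) = -18·exp(-2·t). Derivando la velocidad, obtenemos la aceleración: a(t) = 36·exp(-2·t). De la ecuación de la aceleración a(t) = 36·exp(-2·t), sustituimos t = log(4)/2 para obtener a = 9.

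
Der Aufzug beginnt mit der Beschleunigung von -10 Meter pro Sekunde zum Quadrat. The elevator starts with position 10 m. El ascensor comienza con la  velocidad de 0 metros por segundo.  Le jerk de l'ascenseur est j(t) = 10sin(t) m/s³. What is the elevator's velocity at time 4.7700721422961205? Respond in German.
Um dies zu lösen, müssen wir 2 Integrale unserer Gleichung für den Ruck j(t) = 10·sin(t) finden. Die Stammfunktion von dem Ruck, mit a(0) = -10, ergibt die Beschleunigung: a(t) = -10·cos(t). Mit ∫a(t)dt und Anwendung von v(0) = 0, finden wir v(t) = -10·sin(t). Wir haben die Geschwindigkeit v(t) = -10·sin(t). Durch Einsetzen von t = 4.7700721422961205: v(4.7700721422961205) = 9.98336787666421.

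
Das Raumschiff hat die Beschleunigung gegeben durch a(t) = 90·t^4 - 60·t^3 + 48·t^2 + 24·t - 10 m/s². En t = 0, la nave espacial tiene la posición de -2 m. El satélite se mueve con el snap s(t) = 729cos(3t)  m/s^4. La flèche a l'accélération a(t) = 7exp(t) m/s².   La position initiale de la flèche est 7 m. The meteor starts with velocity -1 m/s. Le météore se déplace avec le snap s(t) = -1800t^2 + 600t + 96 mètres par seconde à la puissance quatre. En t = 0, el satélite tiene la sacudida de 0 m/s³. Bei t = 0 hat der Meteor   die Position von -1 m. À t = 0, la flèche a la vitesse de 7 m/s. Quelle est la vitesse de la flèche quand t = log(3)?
Pour résoudre ceci, nous devons prendre 1 primitive de notre équation de l'accélération a(t) = 7·exp(t). En intégrant l'accélération et en utilisant la condition initiale v(0) = 7, nous obtenons v(t) = 7·exp(t). De l'équation de la vitesse v(t) = 7·exp(t), nous substituons t = log(3) pour obtenir v = 21.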